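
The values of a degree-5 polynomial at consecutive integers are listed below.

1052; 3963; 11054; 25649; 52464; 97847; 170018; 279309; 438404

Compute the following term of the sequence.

662579

D1: 2911  7091  14595  26815  45383  72171  109291  159095
D2: 4180  7504  12220  18568  26788  37120  49804
D3: 3324  4716  6348  8220  10332  12684
D4: 1392  1632  1872  2112  2352
D5: 240  240  240  240
The fifth differences are constant (240).
2352 + 240 = 2592;  12684 + 2592 = 15276;  49804 + 15276 = 65080;  159095 + 65080 = 224175;  438404 + 224175 = 662579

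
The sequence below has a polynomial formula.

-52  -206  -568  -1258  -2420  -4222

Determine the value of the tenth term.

Δ: -154 , -362 , -690 , -1162 , -1802
Δ²: -208 , -328 , -472 , -640
Δ³: -120 , -144 , -168
Δ⁴: -24 , -24
Constant fourth difference = -24, so extend:
-168 − 24 = -192;  -640 − 192 = -832;  -1802 − 832 = -2634;  -4222 − 2634 = -6856
-192 − 24 = -216;  -832 − 216 = -1048;  -2634 − 1048 = -3682;  -6856 − 3682 = -10538
-216 − 24 = -240;  -1048 − 240 = -1288;  -3682 − 1288 = -4970;  -10538 − 4970 = -15508
-240 − 24 = -264;  -1288 − 264 = -1552;  -4970 − 1552 = -6522;  -15508 − 6522 = -22030

-22030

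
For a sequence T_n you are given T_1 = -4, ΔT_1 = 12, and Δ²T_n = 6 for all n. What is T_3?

26

Build the table forward from the leading diagonal:
Second differences: 6  6  6
First differences: 12  18  24
T: -4  8  26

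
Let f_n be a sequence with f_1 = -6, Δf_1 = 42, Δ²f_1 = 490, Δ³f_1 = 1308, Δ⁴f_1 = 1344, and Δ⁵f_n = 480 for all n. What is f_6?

25384

Build the table forward from the leading diagonal:
Fifth differences: 480  480  480  480  480  480
Fourth differences: 1344  1824  2304  2784  3264  3744
Third differences: 1308  2652  4476  6780  9564  12828
Second differences: 490  1798  4450  8926  15706  25270
First differences: 42  532  2330  6780  15706  31412
f: -6  36  568  2898  9678  25384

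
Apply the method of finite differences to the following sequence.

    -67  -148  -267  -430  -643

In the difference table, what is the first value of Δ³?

-6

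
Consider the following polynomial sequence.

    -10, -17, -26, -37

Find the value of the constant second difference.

-2

Δ: -7, -9, -11
Δ²: -2, -2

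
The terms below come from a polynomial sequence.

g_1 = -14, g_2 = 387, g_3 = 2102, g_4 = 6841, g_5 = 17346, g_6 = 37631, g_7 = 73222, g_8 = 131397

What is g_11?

D1: 401, 1715, 4739, 10505, 20285, 35591, 58175
D2: 1314, 3024, 5766, 9780, 15306, 22584
D3: 1710, 2742, 4014, 5526, 7278
D4: 1032, 1272, 1512, 1752
D5: 240, 240, 240
The fifth differences are constant (240).
1752 + 240 = 1992;  7278 + 1992 = 9270;  22584 + 9270 = 31854;  58175 + 31854 = 90029;  131397 + 90029 = 221426
1992 + 240 = 2232;  9270 + 2232 = 11502;  31854 + 11502 = 43356;  90029 + 43356 = 133385;  221426 + 133385 = 354811
2232 + 240 = 2472;  11502 + 2472 = 13974;  43356 + 13974 = 57330;  133385 + 57330 = 190715;  354811 + 190715 = 545526

545526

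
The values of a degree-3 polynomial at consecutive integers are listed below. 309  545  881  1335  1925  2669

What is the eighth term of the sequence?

236, 336, 454, 590, 744
100, 118, 136, 154
18, 18, 18
Third differences constant at 18.
154 + 18 = 172;  744 + 172 = 916;  2669 + 916 = 3585
172 + 18 = 190;  916 + 190 = 1106;  3585 + 1106 = 4691

4691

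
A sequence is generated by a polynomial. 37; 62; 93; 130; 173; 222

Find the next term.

25, 31, 37, 43, 49
6, 6, 6, 6
The second differences are constant (6).
49 + 6 = 55;  222 + 55 = 277

277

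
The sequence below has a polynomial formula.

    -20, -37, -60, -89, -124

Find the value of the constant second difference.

D1: -17, -23, -29, -35
D2: -6, -6, -6

-6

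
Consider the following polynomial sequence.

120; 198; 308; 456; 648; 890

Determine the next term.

1188

Δ: 78, 110, 148, 192, 242
Δ²: 32, 38, 44, 50
Δ³: 6, 6, 6
Third differences constant at 6.
50 + 6 = 56;  242 + 56 = 298;  890 + 298 = 1188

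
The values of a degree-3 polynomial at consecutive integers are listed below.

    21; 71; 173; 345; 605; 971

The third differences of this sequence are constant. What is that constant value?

Δ: 50, 102, 172, 260, 366
Δ²: 52, 70, 88, 106
Δ³: 18, 18, 18

18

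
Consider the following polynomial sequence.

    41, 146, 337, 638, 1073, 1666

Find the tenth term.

First differences: 105, 191, 301, 435, 593
Second differences: 86, 110, 134, 158
Third differences: 24, 24, 24
Third differences constant at 24.
158 + 24 = 182;  593 + 182 = 775;  1666 + 775 = 2441
182 + 24 = 206;  775 + 206 = 981;  2441 + 981 = 3422
206 + 24 = 230;  981 + 230 = 1211;  3422 + 1211 = 4633
230 + 24 = 254;  1211 + 254 = 1465;  4633 + 1465 = 6098

6098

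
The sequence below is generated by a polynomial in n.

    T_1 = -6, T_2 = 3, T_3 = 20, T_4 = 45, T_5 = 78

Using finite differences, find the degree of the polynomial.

First differences: 9, 17, 25, 33
Second differences: 8, 8, 8
The second differences are constant, so the polynomial has degree 2.

2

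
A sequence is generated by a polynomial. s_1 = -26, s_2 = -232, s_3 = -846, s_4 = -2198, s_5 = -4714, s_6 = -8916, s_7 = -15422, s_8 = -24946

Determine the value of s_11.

Δ: -206 , -614 , -1352 , -2516 , -4202 , -6506 , -9524
Δ²: -408 , -738 , -1164 , -1686 , -2304 , -3018
Δ³: -330 , -426 , -522 , -618 , -714
Δ⁴: -96 , -96 , -96 , -96
The fourth differences are constant (-96).
-714 − 96 = -810;  -3018 − 810 = -3828;  -9524 − 3828 = -13352;  -24946 − 13352 = -38298
-810 − 96 = -906;  -3828 − 906 = -4734;  -13352 − 4734 = -18086;  -38298 − 18086 = -56384
-906 − 96 = -1002;  -4734 − 1002 = -5736;  -18086 − 5736 = -23822;  -56384 − 23822 = -80206

-80206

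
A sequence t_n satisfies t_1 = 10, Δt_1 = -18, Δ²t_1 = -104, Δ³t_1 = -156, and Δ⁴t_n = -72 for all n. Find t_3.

-130

Build the table forward from the leading diagonal:
D4: -72  -72  -72
D3: -156  -228  -300
D2: -104  -260  -488
D1: -18  -122  -382
t: 10  -8  -130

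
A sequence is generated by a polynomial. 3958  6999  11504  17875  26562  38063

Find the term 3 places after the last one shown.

95150

First differences: 3041, 4505, 6371, 8687, 11501
Second differences: 1464, 1866, 2316, 2814
Third differences: 402, 450, 498
Fourth differences: 48, 48
Fourth differences constant at 48.
498 + 48 = 546;  2814 + 546 = 3360;  11501 + 3360 = 14861;  38063 + 14861 = 52924
546 + 48 = 594;  3360 + 594 = 3954;  14861 + 3954 = 18815;  52924 + 18815 = 71739
594 + 48 = 642;  3954 + 642 = 4596;  18815 + 4596 = 23411;  71739 + 23411 = 95150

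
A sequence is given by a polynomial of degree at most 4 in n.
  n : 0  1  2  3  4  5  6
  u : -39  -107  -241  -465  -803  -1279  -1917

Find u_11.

-68, -134, -224, -338, -476, -638
-66, -90, -114, -138, -162
-24, -24, -24, -24
Third differences constant at -24.
-162 − 24 = -186;  -638 − 186 = -824;  -1917 − 824 = -2741
-186 − 24 = -210;  -824 − 210 = -1034;  -2741 − 1034 = -3775
-210 − 24 = -234;  -1034 − 234 = -1268;  -3775 − 1268 = -5043
-234 − 24 = -258;  -1268 − 258 = -1526;  -5043 − 1526 = -6569
-258 − 24 = -282;  -1526 − 282 = -1808;  -6569 − 1808 = -8377

-8377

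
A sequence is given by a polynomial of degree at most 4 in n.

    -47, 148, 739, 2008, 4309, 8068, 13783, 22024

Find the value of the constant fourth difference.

72

First differences: 195, 591, 1269, 2301, 3759, 5715, 8241
Second differences: 396, 678, 1032, 1458, 1956, 2526
Third differences: 282, 354, 426, 498, 570
Fourth differences: 72, 72, 72, 72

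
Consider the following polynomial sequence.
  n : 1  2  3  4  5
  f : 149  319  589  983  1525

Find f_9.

5653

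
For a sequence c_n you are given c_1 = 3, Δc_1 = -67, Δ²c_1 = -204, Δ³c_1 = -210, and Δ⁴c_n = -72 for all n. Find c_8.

-14620

Build the table forward from the leading diagonal:
Fourth differences: -72  -72  -72  -72  -72  -72  -72  -72
Third differences: -210  -282  -354  -426  -498  -570  -642  -714
Second differences: -204  -414  -696  -1050  -1476  -1974  -2544  -3186
First differences: -67  -271  -685  -1381  -2431  -3907  -5881  -8425
c: 3  -64  -335  -1020  -2401  -4832  -8739  -14620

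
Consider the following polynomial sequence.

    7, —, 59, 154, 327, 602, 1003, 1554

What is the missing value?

Using the last 6 terms:
95  173  275  401  551
78  102  126  150
24  24  24
Constant third difference = 24.
Extend backward: 78 − 24 = 54;  95 − 54 = 41;  59 − 41 = 18

18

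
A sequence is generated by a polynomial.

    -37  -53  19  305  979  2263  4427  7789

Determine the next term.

12715

D1: -16  72  286  674  1284  2164  3362
D2: 88  214  388  610  880  1198
D3: 126  174  222  270  318
D4: 48  48  48  48
Fourth differences constant at 48.
318 + 48 = 366;  1198 + 366 = 1564;  3362 + 1564 = 4926;  7789 + 4926 = 12715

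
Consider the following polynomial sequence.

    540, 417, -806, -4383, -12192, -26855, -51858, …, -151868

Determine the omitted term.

Using the first 7 terms:
D1: -123  -1223  -3577  -7809  -14663  -25003
D2: -1100  -2354  -4232  -6854  -10340
D3: -1254  -1878  -2622  -3486
D4: -624  -744  -864
D5: -120  -120
Constant fifth difference = -120.
Extend forward: -864 − 120 = -984;  -3486 − 984 = -4470;  -10340 − 4470 = -14810;  -25003 − 14810 = -39813;  -51858 − 39813 = -91671

-91671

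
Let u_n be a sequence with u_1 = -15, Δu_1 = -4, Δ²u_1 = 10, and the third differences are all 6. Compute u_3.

-13

Build the table forward from the leading diagonal:
D3: 6  6  6
D2: 10  16  22
D1: -4  6  22
u: -15  -19  -13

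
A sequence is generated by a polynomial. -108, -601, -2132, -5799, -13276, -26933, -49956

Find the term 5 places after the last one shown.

-489311

-493, -1531, -3667, -7477, -13657, -23023
-1038, -2136, -3810, -6180, -9366
-1098, -1674, -2370, -3186
-576, -696, -816
-120, -120
Constant fifth difference = -120, so extend:
-816 − 120 = -936;  -3186 − 936 = -4122;  -9366 − 4122 = -13488;  -23023 − 13488 = -36511;  -49956 − 36511 = -86467
-936 − 120 = -1056;  -4122 − 1056 = -5178;  -13488 − 5178 = -18666;  -36511 − 18666 = -55177;  -86467 − 55177 = -141644
-1056 − 120 = -1176;  -5178 − 1176 = -6354;  -18666 − 6354 = -25020;  -55177 − 25020 = -80197;  -141644 − 80197 = -221841
-1176 − 120 = -1296;  -6354 − 1296 = -7650;  -25020 − 7650 = -32670;  -80197 − 32670 = -112867;  -221841 − 112867 = -334708
-1296 − 120 = -1416;  -7650 − 1416 = -9066;  -32670 − 9066 = -41736;  -112867 − 41736 = -154603;  -334708 − 154603 = -489311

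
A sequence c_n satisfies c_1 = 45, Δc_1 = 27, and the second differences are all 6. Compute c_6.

240

Build the table forward from the leading diagonal:
Second differences: 6, 6, 6, 6, 6, 6
First differences: 27, 33, 39, 45, 51, 57
c: 45, 72, 105, 144, 189, 240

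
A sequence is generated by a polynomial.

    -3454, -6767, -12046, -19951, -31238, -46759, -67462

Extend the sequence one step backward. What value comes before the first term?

-1543

Δ: -3313, -5279, -7905, -11287, -15521, -20703
Δ²: -1966, -2626, -3382, -4234, -5182
Δ³: -660, -756, -852, -948
Δ⁴: -96, -96, -96
The fourth differences are constant at -96.
Work back: -660 + 96 = -564;  -1966 + 564 = -1402;  -3313 + 1402 = -1911;  -3454 + 1911 = -1543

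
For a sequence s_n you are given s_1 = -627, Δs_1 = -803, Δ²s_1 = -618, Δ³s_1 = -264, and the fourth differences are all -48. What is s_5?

-8651

Build the table forward from the leading diagonal:
Fourth differences: -48  -48  -48  -48  -48
Third differences: -264  -312  -360  -408  -456
Second differences: -618  -882  -1194  -1554  -1962
First differences: -803  -1421  -2303  -3497  -5051
s: -627  -1430  -2851  -5154  -8651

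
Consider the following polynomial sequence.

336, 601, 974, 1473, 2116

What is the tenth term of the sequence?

8121

First differences: 265, 373, 499, 643
Second differences: 108, 126, 144
Third differences: 18, 18
Third differences constant at 18.
144 + 18 = 162;  643 + 162 = 805;  2116 + 805 = 2921
162 + 18 = 180;  805 + 180 = 985;  2921 + 985 = 3906
180 + 18 = 198;  985 + 198 = 1183;  3906 + 1183 = 5089
198 + 18 = 216;  1183 + 216 = 1399;  5089 + 1399 = 6488
216 + 18 = 234;  1399 + 234 = 1633;  6488 + 1633 = 8121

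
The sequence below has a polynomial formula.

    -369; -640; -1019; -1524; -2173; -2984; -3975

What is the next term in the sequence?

-5164

First differences: -271 , -379 , -505 , -649 , -811 , -991
Second differences: -108 , -126 , -144 , -162 , -180
Third differences: -18 , -18 , -18 , -18
The third differences are constant (-18).
-180 − 18 = -198;  -991 − 198 = -1189;  -3975 − 1189 = -5164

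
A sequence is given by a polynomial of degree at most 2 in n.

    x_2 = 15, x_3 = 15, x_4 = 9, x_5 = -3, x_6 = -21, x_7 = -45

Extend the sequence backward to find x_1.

Δ: 0  -6  -12  -18  -24
Δ²: -6  -6  -6  -6
The second differences are constant at -6.
Work back: 0 + 6 = 6;  15 − 6 = 9

9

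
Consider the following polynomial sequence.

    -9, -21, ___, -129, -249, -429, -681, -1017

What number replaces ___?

-57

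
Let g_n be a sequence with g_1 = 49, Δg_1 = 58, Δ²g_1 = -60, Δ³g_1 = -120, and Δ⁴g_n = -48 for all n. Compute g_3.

Build the table forward from the leading diagonal:
Δ⁴: -48, -48, -48
Δ³: -120, -168, -216
Δ²: -60, -180, -348
Δ: 58, -2, -182
g: 49, 107, 105

105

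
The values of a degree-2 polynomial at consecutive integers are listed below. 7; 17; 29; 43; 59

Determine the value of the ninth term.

D1: 10 , 12 , 14 , 16
D2: 2 , 2 , 2
Second differences constant at 2.
16 + 2 = 18;  59 + 18 = 77
18 + 2 = 20;  77 + 20 = 97
20 + 2 = 22;  97 + 22 = 119
22 + 2 = 24;  119 + 24 = 143

143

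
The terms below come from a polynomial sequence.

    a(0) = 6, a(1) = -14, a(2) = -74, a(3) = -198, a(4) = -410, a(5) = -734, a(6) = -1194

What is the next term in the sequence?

-1814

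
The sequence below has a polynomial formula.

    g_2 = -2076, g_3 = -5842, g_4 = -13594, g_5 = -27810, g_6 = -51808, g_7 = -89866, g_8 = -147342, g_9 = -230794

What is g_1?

-538

D1: -3766, -7752, -14216, -23998, -38058, -57476, -83452
D2: -3986, -6464, -9782, -14060, -19418, -25976
D3: -2478, -3318, -4278, -5358, -6558
D4: -840, -960, -1080, -1200
D5: -120, -120, -120
The fifth differences are constant at -120.
Work back: -840 + 120 = -720;  -2478 + 720 = -1758;  -3986 + 1758 = -2228;  -3766 + 2228 = -1538;  -2076 + 1538 = -538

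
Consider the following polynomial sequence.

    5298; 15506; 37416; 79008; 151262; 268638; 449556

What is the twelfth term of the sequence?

3289656

10208 , 21910 , 41592 , 72254 , 117376 , 180918
11702 , 19682 , 30662 , 45122 , 63542
7980 , 10980 , 14460 , 18420
3000 , 3480 , 3960
480 , 480
Constant fifth difference = 480, so extend:
3960 + 480 = 4440;  18420 + 4440 = 22860;  63542 + 22860 = 86402;  180918 + 86402 = 267320;  449556 + 267320 = 716876
4440 + 480 = 4920;  22860 + 4920 = 27780;  86402 + 27780 = 114182;  267320 + 114182 = 381502;  716876 + 381502 = 1098378
4920 + 480 = 5400;  27780 + 5400 = 33180;  114182 + 33180 = 147362;  381502 + 147362 = 528864;  1098378 + 528864 = 1627242
5400 + 480 = 5880;  33180 + 5880 = 39060;  147362 + 39060 = 186422;  528864 + 186422 = 715286;  1627242 + 715286 = 2342528
5880 + 480 = 6360;  39060 + 6360 = 45420;  186422 + 45420 = 231842;  715286 + 231842 = 947128;  2342528 + 947128 = 3289656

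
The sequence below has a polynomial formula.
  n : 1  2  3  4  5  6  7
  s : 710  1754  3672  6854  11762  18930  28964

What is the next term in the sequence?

D1: 1044, 1918, 3182, 4908, 7168, 10034
D2: 874, 1264, 1726, 2260, 2866
D3: 390, 462, 534, 606
D4: 72, 72, 72
Constant fourth difference = 72, so extend:
606 + 72 = 678;  2866 + 678 = 3544;  10034 + 3544 = 13578;  28964 + 13578 = 42542

42542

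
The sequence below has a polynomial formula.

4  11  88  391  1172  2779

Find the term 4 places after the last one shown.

Δ: 7, 77, 303, 781, 1607
Δ²: 70, 226, 478, 826
Δ³: 156, 252, 348
Δ⁴: 96, 96
The fourth differences are constant (96).
348 + 96 = 444;  826 + 444 = 1270;  1607 + 1270 = 2877;  2779 + 2877 = 5656
444 + 96 = 540;  1270 + 540 = 1810;  2877 + 1810 = 4687;  5656 + 4687 = 10343
540 + 96 = 636;  1810 + 636 = 2446;  4687 + 2446 = 7133;  10343 + 7133 = 17476
636 + 96 = 732;  2446 + 732 = 3178;  7133 + 3178 = 10311;  17476 + 10311 = 27787

27787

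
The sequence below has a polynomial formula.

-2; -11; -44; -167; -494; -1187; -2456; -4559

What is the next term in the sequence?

Δ: -9  -33  -123  -327  -693  -1269  -2103
Δ²: -24  -90  -204  -366  -576  -834
Δ³: -66  -114  -162  -210  -258
Δ⁴: -48  -48  -48  -48
Fourth differences constant at -48.
-258 − 48 = -306;  -834 − 306 = -1140;  -2103 − 1140 = -3243;  -4559 − 3243 = -7802

-7802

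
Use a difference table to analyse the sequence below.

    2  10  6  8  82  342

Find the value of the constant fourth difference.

D1: 8, -4, 2, 74, 260
D2: -12, 6, 72, 186
D3: 18, 66, 114
D4: 48, 48

48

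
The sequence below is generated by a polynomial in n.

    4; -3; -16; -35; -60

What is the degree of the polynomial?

D1: -7, -13, -19, -25
D2: -6, -6, -6
The second differences are constant, so the polynomial has degree 2.

2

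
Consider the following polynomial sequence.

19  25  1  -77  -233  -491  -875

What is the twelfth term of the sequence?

6  -24  -78  -156  -258  -384
-30  -54  -78  -102  -126
-24  -24  -24  -24
The third differences are constant (-24).
-126 − 24 = -150;  -384 − 150 = -534;  -875 − 534 = -1409
-150 − 24 = -174;  -534 − 174 = -708;  -1409 − 708 = -2117
-174 − 24 = -198;  -708 − 198 = -906;  -2117 − 906 = -3023
-198 − 24 = -222;  -906 − 222 = -1128;  -3023 − 1128 = -4151
-222 − 24 = -246;  -1128 − 246 = -1374;  -4151 − 1374 = -5525

-5525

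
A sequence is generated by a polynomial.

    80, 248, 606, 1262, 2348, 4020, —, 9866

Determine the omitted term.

6458

Using the first 6 terms:
D1: 168  358  656  1086  1672
D2: 190  298  430  586
D3: 108  132  156
D4: 24  24
Constant fourth difference = 24.
Extend forward: 156 + 24 = 180;  586 + 180 = 766;  1672 + 766 = 2438;  4020 + 2438 = 6458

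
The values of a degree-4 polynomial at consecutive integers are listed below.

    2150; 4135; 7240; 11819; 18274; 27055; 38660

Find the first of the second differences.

1120

D1: 1985, 3105, 4579, 6455, 8781, 11605
D2: 1120, 1474, 1876, 2326, 2824
D3: 354, 402, 450, 498
D4: 48, 48, 48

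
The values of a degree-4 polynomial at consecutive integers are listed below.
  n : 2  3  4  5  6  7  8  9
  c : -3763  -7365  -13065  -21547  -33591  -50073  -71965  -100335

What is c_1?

-1671

Δ: -3602  -5700  -8482  -12044  -16482  -21892  -28370
Δ²: -2098  -2782  -3562  -4438  -5410  -6478
Δ³: -684  -780  -876  -972  -1068
Δ⁴: -96  -96  -96  -96
The fourth differences are constant at -96.
Work back: -684 + 96 = -588;  -2098 + 588 = -1510;  -3602 + 1510 = -2092;  -3763 + 2092 = -1671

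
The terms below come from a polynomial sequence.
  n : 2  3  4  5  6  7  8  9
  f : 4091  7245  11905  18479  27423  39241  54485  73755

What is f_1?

2083

D1: 3154, 4660, 6574, 8944, 11818, 15244, 19270
D2: 1506, 1914, 2370, 2874, 3426, 4026
D3: 408, 456, 504, 552, 600
D4: 48, 48, 48, 48
The fourth differences are constant at 48.
Work back: 408 − 48 = 360;  1506 − 360 = 1146;  3154 − 1146 = 2008;  4091 − 2008 = 2083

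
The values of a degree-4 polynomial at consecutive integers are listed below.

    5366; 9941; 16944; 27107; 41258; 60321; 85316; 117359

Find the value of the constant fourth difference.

96

Δ: 4575, 7003, 10163, 14151, 19063, 24995, 32043
Δ²: 2428, 3160, 3988, 4912, 5932, 7048
Δ³: 732, 828, 924, 1020, 1116
Δ⁴: 96, 96, 96, 96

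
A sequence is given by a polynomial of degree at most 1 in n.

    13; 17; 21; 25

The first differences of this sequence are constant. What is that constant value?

4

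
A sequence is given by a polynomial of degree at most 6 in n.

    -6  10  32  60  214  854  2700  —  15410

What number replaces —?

6952

Using the first 7 terms:
First differences: 16, 22, 28, 154, 640, 1846
Second differences: 6, 6, 126, 486, 1206
Third differences: 0, 120, 360, 720
Fourth differences: 120, 240, 360
Fifth differences: 120, 120
Constant fifth difference = 120.
Extend forward: 360 + 120 = 480;  720 + 480 = 1200;  1206 + 1200 = 2406;  1846 + 2406 = 4252;  2700 + 4252 = 6952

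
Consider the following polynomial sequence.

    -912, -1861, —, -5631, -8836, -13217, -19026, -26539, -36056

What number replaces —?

-3374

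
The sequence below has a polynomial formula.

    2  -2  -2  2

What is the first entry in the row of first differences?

Δ: -4, 0, 4
Δ²: 4, 4

-4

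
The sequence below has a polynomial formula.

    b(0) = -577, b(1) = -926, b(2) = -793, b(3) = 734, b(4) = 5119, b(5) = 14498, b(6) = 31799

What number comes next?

60862

D1: -349  133  1527  4385  9379  17301
D2: 482  1394  2858  4994  7922
D3: 912  1464  2136  2928
D4: 552  672  792
D5: 120  120
Constant fifth difference = 120, so extend:
792 + 120 = 912;  2928 + 912 = 3840;  7922 + 3840 = 11762;  17301 + 11762 = 29063;  31799 + 29063 = 60862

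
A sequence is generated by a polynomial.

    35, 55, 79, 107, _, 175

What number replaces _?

139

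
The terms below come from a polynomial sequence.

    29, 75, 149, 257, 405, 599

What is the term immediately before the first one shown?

5

Δ: 46, 74, 108, 148, 194
Δ²: 28, 34, 40, 46
Δ³: 6, 6, 6
The third differences are constant at 6.
Work back: 28 − 6 = 22;  46 − 22 = 24;  29 − 24 = 5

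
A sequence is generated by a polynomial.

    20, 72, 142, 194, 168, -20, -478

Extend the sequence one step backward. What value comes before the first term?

52, 70, 52, -26, -188, -458
18, -18, -78, -162, -270
-36, -60, -84, -108
-24, -24, -24
The fourth differences are constant at -24.
Work back: -36 + 24 = -12;  18 + 12 = 30;  52 − 30 = 22;  20 − 22 = -2

-2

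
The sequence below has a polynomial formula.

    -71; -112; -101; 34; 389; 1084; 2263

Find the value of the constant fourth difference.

24

Δ: -41, 11, 135, 355, 695, 1179
Δ²: 52, 124, 220, 340, 484
Δ³: 72, 96, 120, 144
Δ⁴: 24, 24, 24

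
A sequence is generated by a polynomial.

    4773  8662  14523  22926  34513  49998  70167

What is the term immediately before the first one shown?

First differences: 3889, 5861, 8403, 11587, 15485, 20169
Second differences: 1972, 2542, 3184, 3898, 4684
Third differences: 570, 642, 714, 786
Fourth differences: 72, 72, 72
The fourth differences are constant at 72.
Work back: 570 − 72 = 498;  1972 − 498 = 1474;  3889 − 1474 = 2415;  4773 − 2415 = 2358

2358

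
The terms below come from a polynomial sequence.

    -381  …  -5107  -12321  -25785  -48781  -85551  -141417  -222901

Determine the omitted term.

Using the last 7 terms:
First differences: -7214  -13464  -22996  -36770  -55866  -81484
Second differences: -6250  -9532  -13774  -19096  -25618
Third differences: -3282  -4242  -5322  -6522
Fourth differences: -960  -1080  -1200
Fifth differences: -120  -120
Constant fifth difference = -120.
Extend backward: -960 + 120 = -840;  -3282 + 840 = -2442;  -6250 + 2442 = -3808;  -7214 + 3808 = -3406;  -5107 + 3406 = -1701

-1701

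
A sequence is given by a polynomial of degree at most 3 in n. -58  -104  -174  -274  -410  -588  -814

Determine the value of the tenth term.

-1840

First differences: -46 , -70 , -100 , -136 , -178 , -226
Second differences: -24 , -30 , -36 , -42 , -48
Third differences: -6 , -6 , -6 , -6
Third differences constant at -6.
-48 − 6 = -54;  -226 − 54 = -280;  -814 − 280 = -1094
-54 − 6 = -60;  -280 − 60 = -340;  -1094 − 340 = -1434
-60 − 6 = -66;  -340 − 66 = -406;  -1434 − 406 = -1840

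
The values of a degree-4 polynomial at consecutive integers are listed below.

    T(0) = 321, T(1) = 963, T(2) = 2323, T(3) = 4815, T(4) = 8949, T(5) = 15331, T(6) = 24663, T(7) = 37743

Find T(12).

194013

First differences: 642  1360  2492  4134  6382  9332  13080
Second differences: 718  1132  1642  2248  2950  3748
Third differences: 414  510  606  702  798
Fourth differences: 96  96  96  96
The fourth differences are constant (96).
798 + 96 = 894;  3748 + 894 = 4642;  13080 + 4642 = 17722;  37743 + 17722 = 55465
894 + 96 = 990;  4642 + 990 = 5632;  17722 + 5632 = 23354;  55465 + 23354 = 78819
990 + 96 = 1086;  5632 + 1086 = 6718;  23354 + 6718 = 30072;  78819 + 30072 = 108891
1086 + 96 = 1182;  6718 + 1182 = 7900;  30072 + 7900 = 37972;  108891 + 37972 = 146863
1182 + 96 = 1278;  7900 + 1278 = 9178;  37972 + 9178 = 47150;  146863 + 47150 = 194013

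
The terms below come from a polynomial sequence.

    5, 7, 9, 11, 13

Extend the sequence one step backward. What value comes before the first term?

3

D1: 2  2  2  2
The first differences are constant at 2.
Work back: 5 − 2 = 3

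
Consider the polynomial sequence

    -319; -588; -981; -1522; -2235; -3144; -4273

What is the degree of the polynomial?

First differences: -269, -393, -541, -713, -909, -1129
Second differences: -124, -148, -172, -196, -220
Third differences: -24, -24, -24, -24
The third differences are constant, so the polynomial has degree 3.

3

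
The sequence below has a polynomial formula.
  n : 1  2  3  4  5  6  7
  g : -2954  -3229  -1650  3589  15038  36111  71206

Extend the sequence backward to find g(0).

-2007

-275, 1579, 5239, 11449, 21073, 35095
1854, 3660, 6210, 9624, 14022
1806, 2550, 3414, 4398
744, 864, 984
120, 120
The fifth differences are constant at 120.
Work back: 744 − 120 = 624;  1806 − 624 = 1182;  1854 − 1182 = 672;  -275 − 672 = -947;  -2954 + 947 = -2007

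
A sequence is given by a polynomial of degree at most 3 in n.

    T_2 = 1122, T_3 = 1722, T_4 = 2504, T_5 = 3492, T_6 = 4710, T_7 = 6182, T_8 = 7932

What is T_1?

680

600  782  988  1218  1472  1750
182  206  230  254  278
24  24  24  24
The third differences are constant at 24.
Work back: 182 − 24 = 158;  600 − 158 = 442;  1122 − 442 = 680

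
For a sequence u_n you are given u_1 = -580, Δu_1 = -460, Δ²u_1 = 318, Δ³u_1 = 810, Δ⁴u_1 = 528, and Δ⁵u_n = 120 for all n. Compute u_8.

Build the table forward from the leading diagonal:
Fifth differences: 120, 120, 120, 120, 120, 120, 120, 120
Fourth differences: 528, 648, 768, 888, 1008, 1128, 1248, 1368
Third differences: 810, 1338, 1986, 2754, 3642, 4650, 5778, 7026
Second differences: 318, 1128, 2466, 4452, 7206, 10848, 15498, 21276
First differences: -460, -142, 986, 3452, 7904, 15110, 25958, 41456
u: -580, -1040, -1182, -196, 3256, 11160, 26270, 52228

52228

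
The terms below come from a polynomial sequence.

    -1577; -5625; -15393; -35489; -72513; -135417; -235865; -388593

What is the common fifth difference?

-360

D1: -4048, -9768, -20096, -37024, -62904, -100448, -152728
D2: -5720, -10328, -16928, -25880, -37544, -52280
D3: -4608, -6600, -8952, -11664, -14736
D4: -1992, -2352, -2712, -3072
D5: -360, -360, -360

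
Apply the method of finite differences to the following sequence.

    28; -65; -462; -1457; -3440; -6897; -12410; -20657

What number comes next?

-32412

Δ: -93, -397, -995, -1983, -3457, -5513, -8247
Δ²: -304, -598, -988, -1474, -2056, -2734
Δ³: -294, -390, -486, -582, -678
Δ⁴: -96, -96, -96, -96
Constant fourth difference = -96, so extend:
-678 − 96 = -774;  -2734 − 774 = -3508;  -8247 − 3508 = -11755;  -20657 − 11755 = -32412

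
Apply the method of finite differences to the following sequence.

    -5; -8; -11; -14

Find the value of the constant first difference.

-3

Δ: -3, -3, -3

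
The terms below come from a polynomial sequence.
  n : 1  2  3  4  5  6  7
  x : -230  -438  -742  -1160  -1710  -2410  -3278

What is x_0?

First differences: -208  -304  -418  -550  -700  -868
Second differences: -96  -114  -132  -150  -168
Third differences: -18  -18  -18  -18
The third differences are constant at -18.
Work back: -96 + 18 = -78;  -208 + 78 = -130;  -230 + 130 = -100

-100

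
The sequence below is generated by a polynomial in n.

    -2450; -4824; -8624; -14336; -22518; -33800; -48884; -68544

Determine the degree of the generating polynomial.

4

D1: -2374, -3800, -5712, -8182, -11282, -15084, -19660
D2: -1426, -1912, -2470, -3100, -3802, -4576
D3: -486, -558, -630, -702, -774
D4: -72, -72, -72, -72
The fourth differences are constant, so the polynomial has degree 4.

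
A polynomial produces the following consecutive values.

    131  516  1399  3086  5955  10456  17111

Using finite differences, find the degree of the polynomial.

4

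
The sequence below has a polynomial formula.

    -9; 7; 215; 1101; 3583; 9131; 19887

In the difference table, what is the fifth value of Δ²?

First differences: 16, 208, 886, 2482, 5548, 10756
Second differences: 192, 678, 1596, 3066, 5208
Third differences: 486, 918, 1470, 2142
Fourth differences: 432, 552, 672
Fifth differences: 120, 120

5208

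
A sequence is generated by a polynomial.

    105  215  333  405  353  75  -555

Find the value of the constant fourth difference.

-24

First differences: 110, 118, 72, -52, -278, -630
Second differences: 8, -46, -124, -226, -352
Third differences: -54, -78, -102, -126
Fourth differences: -24, -24, -24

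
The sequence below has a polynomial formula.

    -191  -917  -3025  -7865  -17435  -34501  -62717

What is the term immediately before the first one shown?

-25

D1: -726, -2108, -4840, -9570, -17066, -28216
D2: -1382, -2732, -4730, -7496, -11150
D3: -1350, -1998, -2766, -3654
D4: -648, -768, -888
D5: -120, -120
The fifth differences are constant at -120.
Work back: -648 + 120 = -528;  -1350 + 528 = -822;  -1382 + 822 = -560;  -726 + 560 = -166;  -191 + 166 = -25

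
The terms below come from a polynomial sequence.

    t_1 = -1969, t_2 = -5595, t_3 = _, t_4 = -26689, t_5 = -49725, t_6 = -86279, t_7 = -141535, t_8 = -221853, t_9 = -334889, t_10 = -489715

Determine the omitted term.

Using the last 7 terms:
D1: -23036, -36554, -55256, -80318, -113036, -154826
D2: -13518, -18702, -25062, -32718, -41790
D3: -5184, -6360, -7656, -9072
D4: -1176, -1296, -1416
D5: -120, -120
Constant fifth difference = -120.
Extend backward: -1176 + 120 = -1056;  -5184 + 1056 = -4128;  -13518 + 4128 = -9390;  -23036 + 9390 = -13646;  -26689 + 13646 = -13043

-13043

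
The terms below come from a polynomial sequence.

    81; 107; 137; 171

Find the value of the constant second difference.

First differences: 26, 30, 34
Second differences: 4, 4

4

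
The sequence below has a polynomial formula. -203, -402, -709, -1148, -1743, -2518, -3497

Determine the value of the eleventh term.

-9933

Δ: -199 , -307 , -439 , -595 , -775 , -979
Δ²: -108 , -132 , -156 , -180 , -204
Δ³: -24 , -24 , -24 , -24
Third differences constant at -24.
-204 − 24 = -228;  -979 − 228 = -1207;  -3497 − 1207 = -4704
-228 − 24 = -252;  -1207 − 252 = -1459;  -4704 − 1459 = -6163
-252 − 24 = -276;  -1459 − 276 = -1735;  -6163 − 1735 = -7898
-276 − 24 = -300;  -1735 − 300 = -2035;  -7898 − 2035 = -9933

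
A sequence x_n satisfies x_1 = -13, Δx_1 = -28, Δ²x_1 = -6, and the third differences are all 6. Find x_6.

Build the table forward from the leading diagonal:
Third differences: 6, 6, 6, 6, 6, 6
Second differences: -6, 0, 6, 12, 18, 24
First differences: -28, -34, -34, -28, -16, 2
x: -13, -41, -75, -109, -137, -153

-153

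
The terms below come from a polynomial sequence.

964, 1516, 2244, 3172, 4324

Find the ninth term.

11652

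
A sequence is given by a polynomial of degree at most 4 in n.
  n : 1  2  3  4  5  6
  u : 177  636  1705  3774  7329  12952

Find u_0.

34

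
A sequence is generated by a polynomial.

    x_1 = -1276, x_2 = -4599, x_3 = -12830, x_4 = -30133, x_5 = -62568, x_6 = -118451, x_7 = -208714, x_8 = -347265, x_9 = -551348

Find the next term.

-841903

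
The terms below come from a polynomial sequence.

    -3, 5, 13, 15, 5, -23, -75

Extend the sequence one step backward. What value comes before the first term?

-5

Δ: 8  8  2  -10  -28  -52
Δ²: 0  -6  -12  -18  -24
Δ³: -6  -6  -6  -6
The third differences are constant at -6.
Work back: 0 + 6 = 6;  8 − 6 = 2;  -3 − 2 = -5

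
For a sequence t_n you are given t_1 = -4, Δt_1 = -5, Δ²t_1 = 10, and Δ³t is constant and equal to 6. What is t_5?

60

Build the table forward from the leading diagonal:
D3: 6, 6, 6, 6, 6
D2: 10, 16, 22, 28, 34
D1: -5, 5, 21, 43, 71
t: -4, -9, -4, 17, 60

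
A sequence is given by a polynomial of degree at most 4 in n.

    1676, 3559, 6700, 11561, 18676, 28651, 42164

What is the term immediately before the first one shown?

Δ: 1883, 3141, 4861, 7115, 9975, 13513
Δ²: 1258, 1720, 2254, 2860, 3538
Δ³: 462, 534, 606, 678
Δ⁴: 72, 72, 72
The fourth differences are constant at 72.
Work back: 462 − 72 = 390;  1258 − 390 = 868;  1883 − 868 = 1015;  1676 − 1015 = 661

661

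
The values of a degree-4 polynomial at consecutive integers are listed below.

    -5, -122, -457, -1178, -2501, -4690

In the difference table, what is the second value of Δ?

D1: -117, -335, -721, -1323, -2189
D2: -218, -386, -602, -866
D3: -168, -216, -264
D4: -48, -48

-335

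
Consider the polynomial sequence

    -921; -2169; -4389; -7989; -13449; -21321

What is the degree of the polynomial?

4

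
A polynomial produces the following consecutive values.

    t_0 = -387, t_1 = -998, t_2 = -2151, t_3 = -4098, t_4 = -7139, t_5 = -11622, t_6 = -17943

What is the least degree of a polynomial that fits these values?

4

First differences: -611, -1153, -1947, -3041, -4483, -6321
Second differences: -542, -794, -1094, -1442, -1838
Third differences: -252, -300, -348, -396
Fourth differences: -48, -48, -48
The fourth differences are constant, so the polynomial has degree 4.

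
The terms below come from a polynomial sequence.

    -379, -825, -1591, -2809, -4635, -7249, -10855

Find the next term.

-446, -766, -1218, -1826, -2614, -3606
-320, -452, -608, -788, -992
-132, -156, -180, -204
-24, -24, -24
Fourth differences constant at -24.
-204 − 24 = -228;  -992 − 228 = -1220;  -3606 − 1220 = -4826;  -10855 − 4826 = -15681

-15681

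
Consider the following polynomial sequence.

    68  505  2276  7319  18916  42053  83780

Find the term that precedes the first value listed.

437, 1771, 5043, 11597, 23137, 41727
1334, 3272, 6554, 11540, 18590
1938, 3282, 4986, 7050
1344, 1704, 2064
360, 360
The fifth differences are constant at 360.
Work back: 1344 − 360 = 984;  1938 − 984 = 954;  1334 − 954 = 380;  437 − 380 = 57;  68 − 57 = 11

11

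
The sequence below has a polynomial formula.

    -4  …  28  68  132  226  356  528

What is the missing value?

6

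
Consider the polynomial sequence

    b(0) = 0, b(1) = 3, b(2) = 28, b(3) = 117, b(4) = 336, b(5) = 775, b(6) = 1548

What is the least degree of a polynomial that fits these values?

4

First differences: 3, 25, 89, 219, 439, 773
Second differences: 22, 64, 130, 220, 334
Third differences: 42, 66, 90, 114
Fourth differences: 24, 24, 24
The fourth differences are constant, so the polynomial has degree 4.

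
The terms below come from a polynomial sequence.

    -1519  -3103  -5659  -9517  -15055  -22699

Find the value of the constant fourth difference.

-48

First differences: -1584, -2556, -3858, -5538, -7644
Second differences: -972, -1302, -1680, -2106
Third differences: -330, -378, -426
Fourth differences: -48, -48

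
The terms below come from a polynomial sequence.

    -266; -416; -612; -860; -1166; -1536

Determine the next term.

-1976

Δ: -150, -196, -248, -306, -370
Δ²: -46, -52, -58, -64
Δ³: -6, -6, -6
Constant third difference = -6, so extend:
-64 − 6 = -70;  -370 − 70 = -440;  -1536 − 440 = -1976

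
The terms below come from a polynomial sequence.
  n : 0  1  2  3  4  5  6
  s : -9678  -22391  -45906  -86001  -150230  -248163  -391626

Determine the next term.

-594941

D1: -12713, -23515, -40095, -64229, -97933, -143463
D2: -10802, -16580, -24134, -33704, -45530
D3: -5778, -7554, -9570, -11826
D4: -1776, -2016, -2256
D5: -240, -240
Constant fifth difference = -240, so extend:
-2256 − 240 = -2496;  -11826 − 2496 = -14322;  -45530 − 14322 = -59852;  -143463 − 59852 = -203315;  -391626 − 203315 = -594941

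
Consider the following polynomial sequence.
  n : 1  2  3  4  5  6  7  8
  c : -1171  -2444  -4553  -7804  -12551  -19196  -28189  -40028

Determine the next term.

-55259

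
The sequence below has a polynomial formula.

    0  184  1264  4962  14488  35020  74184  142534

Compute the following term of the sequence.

254032

Δ: 184 , 1080 , 3698 , 9526 , 20532 , 39164 , 68350
Δ²: 896 , 2618 , 5828 , 11006 , 18632 , 29186
Δ³: 1722 , 3210 , 5178 , 7626 , 10554
Δ⁴: 1488 , 1968 , 2448 , 2928
Δ⁵: 480 , 480 , 480
Constant fifth difference = 480, so extend:
2928 + 480 = 3408;  10554 + 3408 = 13962;  29186 + 13962 = 43148;  68350 + 43148 = 111498;  142534 + 111498 = 254032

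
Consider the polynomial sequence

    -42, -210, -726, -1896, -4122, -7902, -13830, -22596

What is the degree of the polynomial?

4

-168, -516, -1170, -2226, -3780, -5928, -8766
-348, -654, -1056, -1554, -2148, -2838
-306, -402, -498, -594, -690
-96, -96, -96, -96
The fourth differences are constant, so the polynomial has degree 4.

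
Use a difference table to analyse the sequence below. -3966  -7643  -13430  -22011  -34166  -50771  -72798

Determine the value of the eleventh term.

-237926

-3677  -5787  -8581  -12155  -16605  -22027
-2110  -2794  -3574  -4450  -5422
-684  -780  -876  -972
-96  -96  -96
Fourth differences constant at -96.
-972 − 96 = -1068;  -5422 − 1068 = -6490;  -22027 − 6490 = -28517;  -72798 − 28517 = -101315
-1068 − 96 = -1164;  -6490 − 1164 = -7654;  -28517 − 7654 = -36171;  -101315 − 36171 = -137486
-1164 − 96 = -1260;  -7654 − 1260 = -8914;  -36171 − 8914 = -45085;  -137486 − 45085 = -182571
-1260 − 96 = -1356;  -8914 − 1356 = -10270;  -45085 − 10270 = -55355;  -182571 − 55355 = -237926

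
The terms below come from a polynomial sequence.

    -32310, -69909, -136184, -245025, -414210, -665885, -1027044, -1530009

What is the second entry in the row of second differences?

-42566

First differences: -37599, -66275, -108841, -169185, -251675, -361159, -502965
Second differences: -28676, -42566, -60344, -82490, -109484, -141806
Third differences: -13890, -17778, -22146, -26994, -32322
Fourth differences: -3888, -4368, -4848, -5328
Fifth differences: -480, -480, -480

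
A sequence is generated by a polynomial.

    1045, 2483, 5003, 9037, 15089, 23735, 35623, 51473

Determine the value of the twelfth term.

171413

Δ: 1438 , 2520 , 4034 , 6052 , 8646 , 11888 , 15850
Δ²: 1082 , 1514 , 2018 , 2594 , 3242 , 3962
Δ³: 432 , 504 , 576 , 648 , 720
Δ⁴: 72 , 72 , 72 , 72
Constant fourth difference = 72, so extend:
720 + 72 = 792;  3962 + 792 = 4754;  15850 + 4754 = 20604;  51473 + 20604 = 72077
792 + 72 = 864;  4754 + 864 = 5618;  20604 + 5618 = 26222;  72077 + 26222 = 98299
864 + 72 = 936;  5618 + 936 = 6554;  26222 + 6554 = 32776;  98299 + 32776 = 131075
936 + 72 = 1008;  6554 + 1008 = 7562;  32776 + 7562 = 40338;  131075 + 40338 = 171413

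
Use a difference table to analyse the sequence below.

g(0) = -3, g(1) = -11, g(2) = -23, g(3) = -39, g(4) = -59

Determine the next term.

-83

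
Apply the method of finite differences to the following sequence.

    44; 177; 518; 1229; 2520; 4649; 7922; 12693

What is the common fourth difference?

48

Δ: 133, 341, 711, 1291, 2129, 3273, 4771
Δ²: 208, 370, 580, 838, 1144, 1498
Δ³: 162, 210, 258, 306, 354
Δ⁴: 48, 48, 48, 48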